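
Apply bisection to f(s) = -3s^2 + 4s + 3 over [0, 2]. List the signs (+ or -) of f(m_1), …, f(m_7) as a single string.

+++-+++

f(1) = 4 > 0, so the root lies in [1, 2]
f(1.5) = 2.25 > 0, so the root lies in [1.5, 2]
f(1.75) = 0.8125 > 0, so the root lies in [1.75, 2]
f(1.875) = -0.0469 < 0, so the root lies in [1.75, 1.875]
f(1.8125) = 0.3945 > 0, so the root lies in [1.8125, 1.875]
f(1.84375) = 0.1768 > 0, so the root lies in [1.84375, 1.875]
f(1.859375) = 0.0657 > 0, so the root lies in [1.859375, 1.875]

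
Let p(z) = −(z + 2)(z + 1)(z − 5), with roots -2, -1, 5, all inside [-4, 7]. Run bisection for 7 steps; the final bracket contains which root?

5

m = 1.5, p(m) = 30.625 (+); new bracket [1.5, 7]
m = 4.25, p(m) = 24.609375 (+); new bracket [4.25, 7]
m = 5.625, p(m) = -31.572266 (−); new bracket [4.25, 5.625]
m = 4.9375, p(m) = 2.5745 (+); new bracket [4.9375, 5.625]
m = 5.28125, p(m) = -12.8631 (−); new bracket [4.9375, 5.28125]
m = 5.109375, p(m) = -4.7506 (−); new bracket [4.9375, 5.109375]
m = 5.0234375, p(m) = -0.9915 (−); new bracket [4.9375, 5.0234375]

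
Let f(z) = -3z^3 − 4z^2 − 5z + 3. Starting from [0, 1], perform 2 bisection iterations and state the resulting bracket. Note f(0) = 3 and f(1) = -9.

f(0.5) = -0.875 < 0, so the root lies in [0, 0.5]
f(0.25) = 1.453125 > 0, so the root lies in [0.25, 0.5]

[0.25, 0.5]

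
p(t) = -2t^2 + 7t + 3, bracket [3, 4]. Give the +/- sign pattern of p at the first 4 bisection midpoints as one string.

p(3.5) = 3 > 0, so the root lies in [3.5, 4]
p(3.75) = 1.125 > 0, so the root lies in [3.75, 4]
p(3.875) = 0.09375 > 0, so the root lies in [3.875, 4]
p(3.9375) = -0.4453 < 0, so the root lies in [3.875, 3.9375]

+++-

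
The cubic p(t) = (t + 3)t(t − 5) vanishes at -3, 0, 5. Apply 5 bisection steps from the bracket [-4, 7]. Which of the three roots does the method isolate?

midpoint 1.5: p = -23.625 < 0 → [1.5, 7]
midpoint 4.25: p = -23.109375 < 0 → [4.25, 7]
midpoint 5.625: p = 30.322266 > 0 → [4.25, 5.625]
midpoint 4.9375: p = -2.4495 < 0 → [4.9375, 5.625]
midpoint 5.28125: p = 12.3006 > 0 → [4.9375, 5.28125]

5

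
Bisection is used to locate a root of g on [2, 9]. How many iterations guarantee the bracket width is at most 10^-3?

Width after n steps is 7/2^n. Need 2^n ≥ 7/10^-3 = 7000.
2^12 = 4096 < 7000 ≤ 2^13 = 8192, so n = 13.

13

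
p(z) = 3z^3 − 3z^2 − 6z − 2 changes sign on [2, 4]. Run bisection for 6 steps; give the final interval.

p(3) = 34 > 0, so the root lies in [2, 3]
p(2.5) = 11.125 > 0, so the root lies in [2, 2.5]
p(2.25) = 3.484375 > 0, so the root lies in [2, 2.25]
p(2.125) = 0.4902 > 0, so the root lies in [2, 2.125]
p(2.0625) = -0.8157 < 0, so the root lies in [2.0625, 2.125]
p(2.09375) = -0.1782 < 0, so the root lies in [2.09375, 2.125]

[2.09375, 2.125]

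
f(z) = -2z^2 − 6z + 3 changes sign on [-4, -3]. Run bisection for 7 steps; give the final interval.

[-3.4375, -3.4296875]

midpoint -3.5: f = -0.5 < 0 → [-3.5, -3]
midpoint -3.25: f = 1.375 > 0 → [-3.5, -3.25]
midpoint -3.375: f = 0.46875 > 0 → [-3.5, -3.375]
midpoint -3.4375: f = -0.0078 < 0 → [-3.4375, -3.375]
midpoint -3.40625: f = 0.2324 > 0 → [-3.4375, -3.40625]
midpoint -3.421875: f = 0.1128 > 0 → [-3.4375, -3.421875]
midpoint -3.4296875: f = 0.0526 > 0 → [-3.4375, -3.4296875]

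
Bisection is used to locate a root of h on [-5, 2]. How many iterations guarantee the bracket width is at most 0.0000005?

Width after n steps is 7/2^n. Need 2^n ≥ 7/0.0000005 = 14000000.
2^23 = 8388608 < 14000000 ≤ 2^24 = 16777216, so n = 24.

24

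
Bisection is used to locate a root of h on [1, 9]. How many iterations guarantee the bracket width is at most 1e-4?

17

Width after n steps is 8/2^n. Need 2^n ≥ 8/1e-4 = 80000.
2^16 = 65536 < 80000 ≤ 2^17 = 131072, so n = 17.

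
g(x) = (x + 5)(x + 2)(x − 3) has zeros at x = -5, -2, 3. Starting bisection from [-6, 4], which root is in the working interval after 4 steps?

g(-1) = -16 < 0, so the root lies in [-1, 4]
g(1.5) = -34.125 < 0, so the root lies in [1.5, 4]
g(2.75) = -9.203125 < 0, so the root lies in [2.75, 4]
g(3.375) = 16.8809 > 0, so the root lies in [2.75, 3.375]

3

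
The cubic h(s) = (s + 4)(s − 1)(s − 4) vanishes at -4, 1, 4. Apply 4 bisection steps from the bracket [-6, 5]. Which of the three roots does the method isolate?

m = -0.5, h(m) = 23.625 (+); new bracket [-6, -0.5]
m = -3.25, h(m) = 23.109375 (+); new bracket [-6, -3.25]
m = -4.625, h(m) = -30.322266 (−); new bracket [-4.625, -3.25]
m = -3.9375, h(m) = 2.4495 (+); new bracket [-4.625, -3.9375]

-4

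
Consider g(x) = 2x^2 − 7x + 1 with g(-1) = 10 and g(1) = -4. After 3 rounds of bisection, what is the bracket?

m = 0, g(m) = 1 (+); new bracket [0, 1]
m = 0.5, g(m) = -2 (−); new bracket [0, 0.5]
m = 0.25, g(m) = -0.625 (−); new bracket [0, 0.25]

[0, 0.25]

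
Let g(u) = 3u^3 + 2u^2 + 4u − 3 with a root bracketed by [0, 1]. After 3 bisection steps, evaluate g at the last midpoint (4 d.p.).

1.0137

u = 0.5 gives g = -0.125, negative; keep [0.5, 1]
u = 0.75 gives g = 2.390625, positive; keep [0.5, 0.75]
u = 0.625 gives g = 1.013672, positive; keep [0.5, 0.625]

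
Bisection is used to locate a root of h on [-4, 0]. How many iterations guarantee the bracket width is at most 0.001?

Width after n steps is 4/2^n. Need 2^n ≥ 4/0.001 = 4000.
2^11 = 2048 < 4000 ≤ 2^12 = 4096, so n = 12.

12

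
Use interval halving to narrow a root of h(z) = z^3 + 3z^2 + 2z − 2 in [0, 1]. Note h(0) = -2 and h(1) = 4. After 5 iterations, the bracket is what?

h(0.5) = -0.125 < 0, so the root lies in [0.5, 1]
h(0.75) = 1.609375 > 0, so the root lies in [0.5, 0.75]
h(0.625) = 0.666016 > 0, so the root lies in [0.5, 0.625]
h(0.5625) = 0.2522 > 0, so the root lies in [0.5, 0.5625]
h(0.53125) = 0.0591 > 0, so the root lies in [0.5, 0.53125]

[0.5, 0.53125]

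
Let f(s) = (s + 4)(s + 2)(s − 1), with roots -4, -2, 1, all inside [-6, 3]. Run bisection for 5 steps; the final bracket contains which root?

m = -1.5, f(m) = -3.125 (−); new bracket [-1.5, 3]
m = 0.75, f(m) = -3.265625 (−); new bracket [0.75, 3]
m = 1.875, f(m) = 19.919922 (+); new bracket [0.75, 1.875]
m = 1.3125, f(m) = 5.4993 (+); new bracket [0.75, 1.3125]
m = 1.03125, f(m) = 0.4766 (+); new bracket [0.75, 1.03125]

1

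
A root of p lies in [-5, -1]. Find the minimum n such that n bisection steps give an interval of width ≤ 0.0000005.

Width after n steps is 4/2^n. Need 2^n ≥ 4/0.0000005 = 8000000.
2^22 = 4194304 < 8000000 ≤ 2^23 = 8388608, so n = 23.

23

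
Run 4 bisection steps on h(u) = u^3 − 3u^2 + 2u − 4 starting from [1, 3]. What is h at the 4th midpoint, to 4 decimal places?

0.7168

m = 2, h(m) = -4 (−); new bracket [2, 3]
m = 2.5, h(m) = -2.125 (−); new bracket [2.5, 3]
m = 2.75, h(m) = -0.390625 (−); new bracket [2.75, 3]
m = 2.875, h(m) = 0.7168 (+); new bracket [2.75, 2.875]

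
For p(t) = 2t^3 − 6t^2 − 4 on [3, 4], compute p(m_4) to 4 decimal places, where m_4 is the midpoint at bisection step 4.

midpoint 3.5: p = 8.25 > 0 → [3, 3.5]
midpoint 3.25: p = 1.28125 > 0 → [3, 3.25]
midpoint 3.125: p = -1.558594 < 0 → [3.125, 3.25]
midpoint 3.1875: p = -0.1899 < 0 → [3.1875, 3.25]

-0.1899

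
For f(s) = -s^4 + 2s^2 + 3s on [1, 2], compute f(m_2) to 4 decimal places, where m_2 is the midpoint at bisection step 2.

1.9961

s = 1.5 gives f = 3.9375, positive; keep [1.5, 2]
s = 1.75 gives f = 1.996094, positive; keep [1.75, 2]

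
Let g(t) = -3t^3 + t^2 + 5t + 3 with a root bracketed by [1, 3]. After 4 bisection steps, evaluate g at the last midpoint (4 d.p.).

0.8926

midpoint 2: g = -7 < 0 → [1, 2]
midpoint 1.5: g = 2.625 > 0 → [1.5, 2]
midpoint 1.75: g = -1.265625 < 0 → [1.5, 1.75]
midpoint 1.625: g = 0.8926 > 0 → [1.625, 1.75]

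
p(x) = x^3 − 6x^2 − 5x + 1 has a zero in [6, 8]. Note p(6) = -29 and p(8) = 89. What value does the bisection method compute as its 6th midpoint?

6.71875

p(7) = 15 > 0, so the root lies in [6, 7]
p(6.5) = -10.375 < 0, so the root lies in [6.5, 7]
p(6.75) = 1.421875 > 0, so the root lies in [6.5, 6.75]
p(6.625) = -4.6934 < 0, so the root lies in [6.625, 6.75]
p(6.6875) = -1.6907 < 0, so the root lies in [6.6875, 6.75]
p(6.71875) = -0.1482 < 0, so the root lies in [6.71875, 6.75]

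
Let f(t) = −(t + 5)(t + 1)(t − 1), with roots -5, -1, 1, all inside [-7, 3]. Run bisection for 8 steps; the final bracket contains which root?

midpoint -2: f = -9 < 0 → [-7, -2]
midpoint -4.5: f = -9.625 < 0 → [-7, -4.5]
midpoint -5.75: f = 24.046875 > 0 → [-5.75, -4.5]
midpoint -5.125: f = 3.1582 > 0 → [-5.125, -4.5]
midpoint -4.8125: f = -4.155 < 0 → [-5.125, -4.8125]
midpoint -4.96875: f = -0.7403 < 0 → [-5.125, -4.96875]
midpoint -5.046875: f = 1.1471 > 0 → [-5.046875, -4.96875]
midpoint -5.0078125: f = 0.1881 > 0 → [-5.0078125, -4.96875]

-5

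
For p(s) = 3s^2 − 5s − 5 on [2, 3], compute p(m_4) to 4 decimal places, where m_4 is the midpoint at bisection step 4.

-0.5195

m = 2.5, p(m) = 1.25 (+); new bracket [2, 2.5]
m = 2.25, p(m) = -1.0625 (−); new bracket [2.25, 2.5]
m = 2.375, p(m) = 0.046875 (+); new bracket [2.25, 2.375]
m = 2.3125, p(m) = -0.5195 (−); new bracket [2.3125, 2.375]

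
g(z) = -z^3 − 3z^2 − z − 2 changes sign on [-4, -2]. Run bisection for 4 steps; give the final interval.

[-3, -2.875]

m = -3, g(m) = 1 (+); new bracket [-3, -2]
m = -2.5, g(m) = -2.625 (−); new bracket [-3, -2.5]
m = -2.75, g(m) = -1.140625 (−); new bracket [-3, -2.75]
m = -2.875, g(m) = -0.1582 (−); new bracket [-3, -2.875]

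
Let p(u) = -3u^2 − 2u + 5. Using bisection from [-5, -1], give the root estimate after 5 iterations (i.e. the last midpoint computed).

-1.625

m = -3, p(m) = -16 (−); new bracket [-3, -1]
m = -2, p(m) = -3 (−); new bracket [-2, -1]
m = -1.5, p(m) = 1.25 (+); new bracket [-2, -1.5]
m = -1.75, p(m) = -0.6875 (−); new bracket [-1.75, -1.5]
m = -1.625, p(m) = 0.3281 (+); new bracket [-1.75, -1.625]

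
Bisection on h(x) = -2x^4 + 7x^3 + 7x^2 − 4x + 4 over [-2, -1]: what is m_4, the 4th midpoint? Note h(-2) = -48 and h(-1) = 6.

-1.3125

x = -1.5 gives h = -8, negative; keep [-1.5, -1]
x = -1.25 gives h = 1.382812, positive; keep [-1.5, -1.25]
x = -1.375 gives h = -2.611816, negative; keep [-1.375, -1.25]
x = -1.3125 gives h = -0.4534, negative; keep [-1.3125, -1.25]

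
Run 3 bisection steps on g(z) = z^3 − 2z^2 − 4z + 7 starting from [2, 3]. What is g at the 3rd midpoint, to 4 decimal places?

-0.3848

m = 2.5, g(m) = 0.125 (+); new bracket [2, 2.5]
m = 2.25, g(m) = -0.734375 (−); new bracket [2.25, 2.5]
m = 2.375, g(m) = -0.384766 (−); new bracket [2.375, 2.5]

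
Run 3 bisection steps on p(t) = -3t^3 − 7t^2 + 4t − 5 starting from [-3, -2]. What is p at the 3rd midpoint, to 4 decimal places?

midpoint -2.5: p = -11.875 < 0 → [-3, -2.5]
midpoint -2.75: p = -6.546875 < 0 → [-3, -2.75]
midpoint -2.875: p = -3.068359 < 0 → [-3, -2.875]

-3.0684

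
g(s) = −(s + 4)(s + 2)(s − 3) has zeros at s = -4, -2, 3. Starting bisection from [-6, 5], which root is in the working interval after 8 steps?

3

s = -0.5 gives g = 18.375, positive; keep [-0.5, 5]
s = 2.25 gives g = 19.921875, positive; keep [2.25, 5]
s = 3.625 gives g = -26.806641, negative; keep [2.25, 3.625]
s = 2.9375 gives g = 2.1409, positive; keep [2.9375, 3.625]
s = 3.28125 gives g = -10.8152, negative; keep [2.9375, 3.28125]
s = 3.109375 gives g = -3.973, negative; keep [2.9375, 3.109375]
s = 3.0234375 gives g = -0.8269, negative; keep [2.9375, 3.0234375]
s = 2.98046875 gives g = 0.679, positive; keep [2.98046875, 3.0234375]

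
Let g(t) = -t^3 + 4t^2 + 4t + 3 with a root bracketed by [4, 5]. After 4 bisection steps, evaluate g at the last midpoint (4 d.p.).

-0.1052

t = 4.5 gives g = 10.875, positive; keep [4.5, 5]
t = 4.75 gives g = 5.078125, positive; keep [4.75, 5]
t = 4.875 gives g = 1.705078, positive; keep [4.875, 5]
t = 4.9375 gives g = -0.1052, negative; keep [4.875, 4.9375]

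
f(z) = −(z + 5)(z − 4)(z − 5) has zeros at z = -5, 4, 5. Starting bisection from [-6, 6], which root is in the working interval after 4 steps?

-5

midpoint 0: f = -100 < 0 → [-6, 0]
midpoint -3: f = -112 < 0 → [-6, -3]
midpoint -4.5: f = -40.375 < 0 → [-6, -4.5]
midpoint -5.25: f = 23.7031 > 0 → [-5.25, -4.5]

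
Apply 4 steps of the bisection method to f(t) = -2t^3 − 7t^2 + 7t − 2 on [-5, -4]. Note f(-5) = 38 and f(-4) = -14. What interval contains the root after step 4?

t = -4.5 gives f = 7, positive; keep [-4.5, -4]
t = -4.25 gives f = -4.65625, negative; keep [-4.5, -4.25]
t = -4.375 gives f = 0.871094, positive; keep [-4.375, -4.25]
t = -4.3125 gives f = -1.9663, negative; keep [-4.375, -4.3125]

[-4.375, -4.3125]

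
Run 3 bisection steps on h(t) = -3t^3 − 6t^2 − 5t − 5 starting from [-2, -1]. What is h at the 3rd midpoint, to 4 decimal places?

0.1543

m = -1.5, h(m) = -0.875 (−); new bracket [-2, -1.5]
m = -1.75, h(m) = 1.453125 (+); new bracket [-1.75, -1.5]
m = -1.625, h(m) = 0.154297 (+); new bracket [-1.625, -1.5]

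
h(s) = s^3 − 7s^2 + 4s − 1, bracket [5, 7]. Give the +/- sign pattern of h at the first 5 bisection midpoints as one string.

m = 6, h(m) = -13 (−); new bracket [6, 7]
m = 6.5, h(m) = 3.875 (+); new bracket [6, 6.5]
m = 6.25, h(m) = -5.296875 (−); new bracket [6.25, 6.5]
m = 6.375, h(m) = -0.9004 (−); new bracket [6.375, 6.5]
m = 6.4375, h(m) = 1.4392 (+); new bracket [6.375, 6.4375]

-+--+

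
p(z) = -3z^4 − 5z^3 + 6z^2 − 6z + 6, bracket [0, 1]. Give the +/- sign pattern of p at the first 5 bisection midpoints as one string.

+++--

midpoint 0.5: p = 3.6875 > 0 → [0.5, 1]
midpoint 0.75: p = 1.816406 > 0 → [0.75, 1]
midpoint 0.875: p = 0.235596 > 0 → [0.875, 1]
midpoint 0.9375: p = -0.7889 < 0 → [0.875, 0.9375]
midpoint 0.90625: p = -0.2548 < 0 → [0.875, 0.90625]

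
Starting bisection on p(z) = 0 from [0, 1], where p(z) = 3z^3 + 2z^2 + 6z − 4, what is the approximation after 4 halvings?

midpoint 0.5: p = -0.125 < 0 → [0.5, 1]
midpoint 0.75: p = 2.890625 > 0 → [0.5, 0.75]
midpoint 0.625: p = 1.263672 > 0 → [0.5, 0.625]
midpoint 0.5625: p = 0.5417 > 0 → [0.5, 0.5625]

0.5625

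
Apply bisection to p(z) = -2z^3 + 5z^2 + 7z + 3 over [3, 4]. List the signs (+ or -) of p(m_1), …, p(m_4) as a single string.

+--+

m = 3.5, p(m) = 3 (+); new bracket [3.5, 4]
m = 3.75, p(m) = -5.90625 (−); new bracket [3.5, 3.75]
m = 3.625, p(m) = -1.191406 (−); new bracket [3.5, 3.625]
m = 3.5625, p(m) = 0.9683 (+); new bracket [3.5625, 3.625]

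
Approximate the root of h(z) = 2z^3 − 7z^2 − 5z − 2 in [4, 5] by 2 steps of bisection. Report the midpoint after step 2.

z = 4.5 gives h = 16, positive; keep [4, 4.5]
z = 4.25 gives h = 3.84375, positive; keep [4, 4.25]

4.25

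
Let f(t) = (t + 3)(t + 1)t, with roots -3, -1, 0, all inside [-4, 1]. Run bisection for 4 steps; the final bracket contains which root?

f(-1.5) = 1.125 > 0, so the root lies in [-4, -1.5]
f(-2.75) = 1.203125 > 0, so the root lies in [-4, -2.75]
f(-3.375) = -3.005859 < 0, so the root lies in [-3.375, -2.75]
f(-3.0625) = -0.3948 < 0, so the root lies in [-3.0625, -2.75]

-3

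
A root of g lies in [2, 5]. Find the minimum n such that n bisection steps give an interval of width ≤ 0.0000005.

Width after n steps is 3/2^n. Need 2^n ≥ 3/0.0000005 = 6000000.
2^22 = 4194304 < 6000000 ≤ 2^23 = 8388608, so n = 23.

23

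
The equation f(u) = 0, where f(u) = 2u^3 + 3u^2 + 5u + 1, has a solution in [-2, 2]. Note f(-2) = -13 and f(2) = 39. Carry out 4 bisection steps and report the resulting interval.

[-0.25, 0]

u = 0 gives f = 1, positive; keep [-2, 0]
u = -1 gives f = -3, negative; keep [-1, 0]
u = -0.5 gives f = -1, negative; keep [-0.5, 0]
u = -0.25 gives f = -0.0938, negative; keep [-0.25, 0]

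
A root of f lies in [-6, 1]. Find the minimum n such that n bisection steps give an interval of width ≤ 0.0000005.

Width after n steps is 7/2^n. Need 2^n ≥ 7/0.0000005 = 14000000.
2^23 = 8388608 < 14000000 ≤ 2^24 = 16777216, so n = 24.

24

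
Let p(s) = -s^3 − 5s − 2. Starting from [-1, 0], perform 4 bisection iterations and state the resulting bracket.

[-0.4375, -0.375]

midpoint -0.5: p = 0.625 > 0 → [-0.5, 0]
midpoint -0.25: p = -0.734375 < 0 → [-0.5, -0.25]
midpoint -0.375: p = -0.072266 < 0 → [-0.5, -0.375]
midpoint -0.4375: p = 0.2712 > 0 → [-0.4375, -0.375]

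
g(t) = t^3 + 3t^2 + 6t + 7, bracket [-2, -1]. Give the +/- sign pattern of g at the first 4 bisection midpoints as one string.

++-+

m = -1.5, g(m) = 1.375 (+); new bracket [-2, -1.5]
m = -1.75, g(m) = 0.328125 (+); new bracket [-2, -1.75]
m = -1.875, g(m) = -0.294922 (−); new bracket [-1.875, -1.75]
m = -1.8125, g(m) = 0.0261 (+); new bracket [-1.875, -1.8125]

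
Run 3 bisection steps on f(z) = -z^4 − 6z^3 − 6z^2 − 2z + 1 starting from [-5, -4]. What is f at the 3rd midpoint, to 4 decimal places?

-1.5042

midpoint -4.5: f = 25.1875 > 0 → [-5, -4.5]
midpoint -4.75: f = 9.089844 > 0 → [-5, -4.75]
midpoint -4.875: f = -1.50415 < 0 → [-4.875, -4.75]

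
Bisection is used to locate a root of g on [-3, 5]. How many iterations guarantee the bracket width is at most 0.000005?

21

Width after n steps is 8/2^n. Need 2^n ≥ 8/0.000005 = 1600000.
2^20 = 1048576 < 1600000 ≤ 2^21 = 2097152, so n = 21.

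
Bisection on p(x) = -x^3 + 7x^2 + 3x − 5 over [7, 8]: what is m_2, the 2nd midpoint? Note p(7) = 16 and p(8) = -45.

7.25

midpoint 7.5: p = -10.625 < 0 → [7, 7.5]
midpoint 7.25: p = 3.609375 > 0 → [7.25, 7.5]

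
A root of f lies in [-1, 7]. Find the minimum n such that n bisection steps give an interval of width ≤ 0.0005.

14

Width after n steps is 8/2^n. Need 2^n ≥ 8/0.0005 = 16000.
2^13 = 8192 < 16000 ≤ 2^14 = 16384, so n = 14.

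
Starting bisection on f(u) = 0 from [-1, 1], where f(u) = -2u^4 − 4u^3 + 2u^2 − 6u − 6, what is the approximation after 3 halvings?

-0.75

u = 0 gives f = -6, negative; keep [-1, 0]
u = -0.5 gives f = -2.125, negative; keep [-1, -0.5]
u = -0.75 gives f = 0.679688, positive; keep [-0.75, -0.5]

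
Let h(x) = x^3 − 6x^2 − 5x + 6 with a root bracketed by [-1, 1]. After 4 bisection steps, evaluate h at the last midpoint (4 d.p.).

midpoint 0: h = 6 > 0 → [0, 1]
midpoint 0.5: h = 2.125 > 0 → [0.5, 1]
midpoint 0.75: h = -0.703125 < 0 → [0.5, 0.75]
midpoint 0.625: h = 0.7754 > 0 → [0.625, 0.75]

0.7754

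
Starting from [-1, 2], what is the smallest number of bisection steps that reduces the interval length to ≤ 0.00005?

Width after n steps is 3/2^n. Need 2^n ≥ 3/0.00005 = 60000.
2^15 = 32768 < 60000 ≤ 2^16 = 65536, so n = 16.

16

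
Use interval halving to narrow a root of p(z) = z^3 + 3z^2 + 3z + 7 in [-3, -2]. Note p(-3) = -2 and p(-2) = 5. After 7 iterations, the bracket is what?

[-2.8203125, -2.8125]

p(-2.5) = 2.625 > 0, so the root lies in [-3, -2.5]
p(-2.75) = 0.640625 > 0, so the root lies in [-3, -2.75]
p(-2.875) = -0.591797 < 0, so the root lies in [-2.875, -2.75]
p(-2.8125) = 0.0457 > 0, so the root lies in [-2.875, -2.8125]
p(-2.84375) = -0.2677 < 0, so the root lies in [-2.84375, -2.8125]
p(-2.828125) = -0.1097 < 0, so the root lies in [-2.828125, -2.8125]
p(-2.8203125) = -0.0317 < 0, so the root lies in [-2.8203125, -2.8125]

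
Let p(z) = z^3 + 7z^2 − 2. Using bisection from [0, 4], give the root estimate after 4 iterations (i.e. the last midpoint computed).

m = 2, p(m) = 34 (+); new bracket [0, 2]
m = 1, p(m) = 6 (+); new bracket [0, 1]
m = 0.5, p(m) = -0.125 (−); new bracket [0.5, 1]
m = 0.75, p(m) = 2.3594 (+); new bracket [0.5, 0.75]

0.75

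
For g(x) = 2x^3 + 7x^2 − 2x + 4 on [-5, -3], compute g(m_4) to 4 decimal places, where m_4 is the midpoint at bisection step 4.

g(-4) = -4 < 0, so the root lies in [-4, -3]
g(-3.5) = 11 > 0, so the root lies in [-4, -3.5]
g(-3.75) = 4.46875 > 0, so the root lies in [-4, -3.75]
g(-3.875) = 0.4883 > 0, so the root lies in [-4, -3.875]

0.4883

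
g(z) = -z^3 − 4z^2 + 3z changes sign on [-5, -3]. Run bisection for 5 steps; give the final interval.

[-4.6875, -4.625]

m = -4, g(m) = -12 (−); new bracket [-5, -4]
m = -4.5, g(m) = -3.375 (−); new bracket [-5, -4.5]
m = -4.75, g(m) = 2.671875 (+); new bracket [-4.75, -4.5]
m = -4.625, g(m) = -0.5059 (−); new bracket [-4.75, -4.625]
m = -4.6875, g(m) = 1.0437 (+); new bracket [-4.6875, -4.625]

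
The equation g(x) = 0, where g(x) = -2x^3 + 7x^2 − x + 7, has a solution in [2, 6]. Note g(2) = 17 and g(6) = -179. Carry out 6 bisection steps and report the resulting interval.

m = 4, g(m) = -13 (−); new bracket [2, 4]
m = 3, g(m) = 13 (+); new bracket [3, 4]
m = 3.5, g(m) = 3.5 (+); new bracket [3.5, 4]
m = 3.75, g(m) = -3.7812 (−); new bracket [3.5, 3.75]
m = 3.625, g(m) = 0.0898 (+); new bracket [3.625, 3.75]
m = 3.6875, g(m) = -1.7866 (−); new bracket [3.625, 3.6875]

[3.625, 3.6875]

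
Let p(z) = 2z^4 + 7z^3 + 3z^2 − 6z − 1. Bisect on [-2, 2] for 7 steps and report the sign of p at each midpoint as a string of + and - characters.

p(0) = -1 < 0, so the root lies in [0, 2]
p(1) = 5 > 0, so the root lies in [0, 1]
p(0.5) = -2.25 < 0, so the root lies in [0.5, 1]
p(0.75) = -0.2266 < 0, so the root lies in [0.75, 1]
p(0.875) = 1.9087 > 0, so the root lies in [0.75, 0.875]
p(0.8125) = 0.7317 > 0, so the root lies in [0.75, 0.8125]
p(0.78125) = 0.2265 > 0, so the root lies in [0.75, 0.78125]

-+--+++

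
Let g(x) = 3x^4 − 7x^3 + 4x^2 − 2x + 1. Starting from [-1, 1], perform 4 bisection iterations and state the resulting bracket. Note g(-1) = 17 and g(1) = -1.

[0.625, 0.75]

g(0) = 1 > 0, so the root lies in [0, 1]
g(0.5) = 0.3125 > 0, so the root lies in [0.5, 1]
g(0.75) = -0.253906 < 0, so the root lies in [0.5, 0.75]
g(0.625) = 0.0613 > 0, so the root lies in [0.625, 0.75]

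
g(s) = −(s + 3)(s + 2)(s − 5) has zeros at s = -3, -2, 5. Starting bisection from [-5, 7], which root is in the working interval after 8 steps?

5

g(1) = 48 > 0, so the root lies in [1, 7]
g(4) = 42 > 0, so the root lies in [4, 7]
g(5.5) = -31.875 < 0, so the root lies in [4, 5.5]
g(4.75) = 13.0781 > 0, so the root lies in [4.75, 5.5]
g(5.125) = -7.2363 < 0, so the root lies in [4.75, 5.125]
g(4.9375) = 3.4417 > 0, so the root lies in [4.9375, 5.125]
g(5.03125) = -1.7647 < 0, so the root lies in [4.9375, 5.03125]
g(4.984375) = 0.8713 > 0, so the root lies in [4.984375, 5.03125]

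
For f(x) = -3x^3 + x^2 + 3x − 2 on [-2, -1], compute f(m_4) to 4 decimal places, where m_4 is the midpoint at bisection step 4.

-0.4602

x = -1.5 gives f = 5.875, positive; keep [-1.5, -1]
x = -1.25 gives f = 1.671875, positive; keep [-1.25, -1]
x = -1.125 gives f = 0.162109, positive; keep [-1.125, -1]
x = -1.0625 gives f = -0.4602, negative; keep [-1.125, -1.0625]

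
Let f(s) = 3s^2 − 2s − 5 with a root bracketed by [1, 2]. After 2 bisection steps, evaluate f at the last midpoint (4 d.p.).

0.6875

f(1.5) = -1.25 < 0, so the root lies in [1.5, 2]
f(1.75) = 0.6875 > 0, so the root lies in [1.5, 1.75]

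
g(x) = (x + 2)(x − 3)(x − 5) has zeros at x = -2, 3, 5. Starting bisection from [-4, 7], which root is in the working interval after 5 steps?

x = 1.5 gives g = 18.375, positive; keep [-4, 1.5]
x = -1.25 gives g = 19.921875, positive; keep [-4, -1.25]
x = -2.625 gives g = -26.806641, negative; keep [-2.625, -1.25]
x = -1.9375 gives g = 2.1409, positive; keep [-2.625, -1.9375]
x = -2.28125 gives g = -10.8152, negative; keep [-2.28125, -1.9375]

-2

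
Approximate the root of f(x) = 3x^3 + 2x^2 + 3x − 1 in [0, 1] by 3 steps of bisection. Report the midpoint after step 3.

0.375

midpoint 0.5: f = 1.375 > 0 → [0, 0.5]
midpoint 0.25: f = -0.078125 < 0 → [0.25, 0.5]
midpoint 0.375: f = 0.564453 > 0 → [0.25, 0.375]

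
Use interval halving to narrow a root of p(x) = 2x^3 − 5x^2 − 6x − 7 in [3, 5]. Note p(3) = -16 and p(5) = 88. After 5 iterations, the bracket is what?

[3.5625, 3.625]

p(4) = 17 > 0, so the root lies in [3, 4]
p(3.5) = -3.5 < 0, so the root lies in [3.5, 4]
p(3.75) = 5.65625 > 0, so the root lies in [3.5, 3.75]
p(3.625) = 0.8164 > 0, so the root lies in [3.5, 3.625]
p(3.5625) = -1.4058 < 0, so the root lies in [3.5625, 3.625]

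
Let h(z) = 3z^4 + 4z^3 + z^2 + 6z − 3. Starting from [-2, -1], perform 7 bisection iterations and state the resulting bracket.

midpoint -1.5: h = -8.0625 < 0 → [-2, -1.5]
midpoint -1.75: h = -3.738281 < 0 → [-2, -1.75]
midpoint -1.875: h = -0.022705 < 0 → [-2, -1.875]
midpoint -1.9375: h = 2.3116 > 0 → [-1.9375, -1.875]
midpoint -1.90625: h = 1.1019 > 0 → [-1.90625, -1.875]
midpoint -1.890625: h = 0.5292 > 0 → [-1.890625, -1.875]
midpoint -1.8828125: h = 0.2507 > 0 → [-1.8828125, -1.875]

[-1.8828125, -1.875]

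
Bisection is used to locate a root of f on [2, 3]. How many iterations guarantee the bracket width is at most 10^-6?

Width after n steps is 1/2^n. Need 2^n ≥ 1/10^-6 = 1000000.
2^19 = 524288 < 1000000 ≤ 2^20 = 1048576, so n = 20.

20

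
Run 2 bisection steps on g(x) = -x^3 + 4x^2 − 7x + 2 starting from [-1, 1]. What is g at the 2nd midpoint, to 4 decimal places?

-0.6250

midpoint 0: g = 2 > 0 → [0, 1]
midpoint 0.5: g = -0.625 < 0 → [0, 0.5]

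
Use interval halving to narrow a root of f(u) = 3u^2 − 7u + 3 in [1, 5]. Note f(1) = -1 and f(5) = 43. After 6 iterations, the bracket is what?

m = 3, f(m) = 9 (+); new bracket [1, 3]
m = 2, f(m) = 1 (+); new bracket [1, 2]
m = 1.5, f(m) = -0.75 (−); new bracket [1.5, 2]
m = 1.75, f(m) = -0.0625 (−); new bracket [1.75, 2]
m = 1.875, f(m) = 0.4219 (+); new bracket [1.75, 1.875]
m = 1.8125, f(m) = 0.168 (+); new bracket [1.75, 1.8125]

[1.75, 1.8125]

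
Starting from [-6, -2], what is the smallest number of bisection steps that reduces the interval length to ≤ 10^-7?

Width after n steps is 4/2^n. Need 2^n ≥ 4/10^-7 = 40000000.
2^25 = 33554432 < 40000000 ≤ 2^26 = 67108864, so n = 26.

26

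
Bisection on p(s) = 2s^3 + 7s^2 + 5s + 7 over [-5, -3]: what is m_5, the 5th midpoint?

s = -4 gives p = -29, negative; keep [-4, -3]
s = -3.5 gives p = -10.5, negative; keep [-3.5, -3]
s = -3.25 gives p = -3.96875, negative; keep [-3.25, -3]
s = -3.125 gives p = -1.3008, negative; keep [-3.125, -3]
s = -3.0625 gives p = -0.106, negative; keep [-3.0625, -3]

-3.0625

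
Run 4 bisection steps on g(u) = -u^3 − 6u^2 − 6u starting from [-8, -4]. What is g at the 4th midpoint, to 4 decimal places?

0.2969

m = -6, g(m) = 36 (+); new bracket [-6, -4]
m = -5, g(m) = 5 (+); new bracket [-5, -4]
m = -4.5, g(m) = -3.375 (−); new bracket [-5, -4.5]
m = -4.75, g(m) = 0.2969 (+); new bracket [-4.75, -4.5]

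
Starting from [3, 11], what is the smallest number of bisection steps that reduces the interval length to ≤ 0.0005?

Width after n steps is 8/2^n. Need 2^n ≥ 8/0.0005 = 16000.
2^13 = 8192 < 16000 ≤ 2^14 = 16384, so n = 14.

14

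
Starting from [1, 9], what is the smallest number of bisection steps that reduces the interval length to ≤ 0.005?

11

Width after n steps is 8/2^n. Need 2^n ≥ 8/0.005 = 1600.
2^10 = 1024 < 1600 ≤ 2^11 = 2048, so n = 11.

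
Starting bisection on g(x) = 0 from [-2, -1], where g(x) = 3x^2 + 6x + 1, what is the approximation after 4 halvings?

g(-1.5) = -1.25 < 0, so the root lies in [-2, -1.5]
g(-1.75) = -0.3125 < 0, so the root lies in [-2, -1.75]
g(-1.875) = 0.296875 > 0, so the root lies in [-1.875, -1.75]
g(-1.8125) = -0.0195 < 0, so the root lies in [-1.875, -1.8125]

-1.8125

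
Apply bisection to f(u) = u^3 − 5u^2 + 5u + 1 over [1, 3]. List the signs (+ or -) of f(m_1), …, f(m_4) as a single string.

-+-+

midpoint 2: f = -1 < 0 → [1, 2]
midpoint 1.5: f = 0.625 > 0 → [1.5, 2]
midpoint 1.75: f = -0.203125 < 0 → [1.5, 1.75]
midpoint 1.625: f = 0.2129 > 0 → [1.625, 1.75]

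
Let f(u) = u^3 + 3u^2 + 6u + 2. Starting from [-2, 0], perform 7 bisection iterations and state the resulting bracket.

[-0.40625, -0.390625]

f(-1) = -2 < 0, so the root lies in [-1, 0]
f(-0.5) = -0.375 < 0, so the root lies in [-0.5, 0]
f(-0.25) = 0.671875 > 0, so the root lies in [-0.5, -0.25]
f(-0.375) = 0.1191 > 0, so the root lies in [-0.5, -0.375]
f(-0.4375) = -0.1345 < 0, so the root lies in [-0.4375, -0.375]
f(-0.40625) = -0.0094 < 0, so the root lies in [-0.40625, -0.375]
f(-0.390625) = 0.0544 > 0, so the root lies in [-0.40625, -0.390625]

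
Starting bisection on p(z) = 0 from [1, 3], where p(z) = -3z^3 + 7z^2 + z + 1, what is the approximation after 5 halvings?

z = 2 gives p = 7, positive; keep [2, 3]
z = 2.5 gives p = 0.375, positive; keep [2.5, 3]
z = 2.75 gives p = -5.703125, negative; keep [2.5, 2.75]
z = 2.625 gives p = -2.4043, negative; keep [2.5, 2.625]
z = 2.5625 gives p = -0.9519, negative; keep [2.5, 2.5625]

2.5625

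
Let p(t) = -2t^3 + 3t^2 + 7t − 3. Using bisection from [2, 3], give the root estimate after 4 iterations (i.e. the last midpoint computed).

m = 2.5, p(m) = 2 (+); new bracket [2.5, 3]
m = 2.75, p(m) = -2.65625 (−); new bracket [2.5, 2.75]
m = 2.625, p(m) = -0.128906 (−); new bracket [2.5, 2.625]
m = 2.5625, p(m) = 0.9839 (+); new bracket [2.5625, 2.625]

2.5625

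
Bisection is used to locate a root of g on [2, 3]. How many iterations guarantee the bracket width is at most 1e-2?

7

Width after n steps is 1/2^n. Need 2^n ≥ 1/1e-2 = 100.
2^6 = 64 < 100 ≤ 2^7 = 128, so n = 7.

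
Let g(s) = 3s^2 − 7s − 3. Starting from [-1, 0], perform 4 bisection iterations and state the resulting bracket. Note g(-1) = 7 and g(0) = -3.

[-0.375, -0.3125]

g(-0.5) = 1.25 > 0, so the root lies in [-0.5, 0]
g(-0.25) = -1.0625 < 0, so the root lies in [-0.5, -0.25]
g(-0.375) = 0.046875 > 0, so the root lies in [-0.375, -0.25]
g(-0.3125) = -0.5195 < 0, so the root lies in [-0.375, -0.3125]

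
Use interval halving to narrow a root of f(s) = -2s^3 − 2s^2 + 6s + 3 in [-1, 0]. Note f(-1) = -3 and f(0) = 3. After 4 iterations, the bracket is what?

m = -0.5, f(m) = -0.25 (−); new bracket [-0.5, 0]
m = -0.25, f(m) = 1.40625 (+); new bracket [-0.5, -0.25]
m = -0.375, f(m) = 0.574219 (+); new bracket [-0.5, -0.375]
m = -0.4375, f(m) = 0.1597 (+); new bracket [-0.5, -0.4375]

[-0.5, -0.4375]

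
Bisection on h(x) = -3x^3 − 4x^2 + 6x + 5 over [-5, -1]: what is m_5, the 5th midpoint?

-1.875

h(-3) = 32 > 0, so the root lies in [-3, -1]
h(-2) = 1 > 0, so the root lies in [-2, -1]
h(-1.5) = -2.875 < 0, so the root lies in [-2, -1.5]
h(-1.75) = -1.6719 < 0, so the root lies in [-2, -1.75]
h(-1.875) = -0.5371 < 0, so the root lies in [-2, -1.875]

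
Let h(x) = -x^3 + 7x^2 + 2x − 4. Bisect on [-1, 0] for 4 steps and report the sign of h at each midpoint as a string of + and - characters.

--+-

h(-0.5) = -3.125 < 0, so the root lies in [-1, -0.5]
h(-0.75) = -1.140625 < 0, so the root lies in [-1, -0.75]
h(-0.875) = 0.279297 > 0, so the root lies in [-0.875, -0.75]
h(-0.8125) = -0.4675 < 0, so the root lies in [-0.875, -0.8125]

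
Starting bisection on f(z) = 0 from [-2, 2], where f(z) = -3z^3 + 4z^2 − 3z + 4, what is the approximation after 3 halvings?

z = 0 gives f = 4, positive; keep [0, 2]
z = 1 gives f = 2, positive; keep [1, 2]
z = 1.5 gives f = -1.625, negative; keep [1, 1.5]

1.5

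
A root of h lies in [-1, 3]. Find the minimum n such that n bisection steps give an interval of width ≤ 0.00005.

Width after n steps is 4/2^n. Need 2^n ≥ 4/0.00005 = 80000.
2^16 = 65536 < 80000 ≤ 2^17 = 131072, so n = 17.

17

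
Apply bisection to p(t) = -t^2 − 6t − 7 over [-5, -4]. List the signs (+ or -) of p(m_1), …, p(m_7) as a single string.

-++-+-+

t = -4.5 gives p = -0.25, negative; keep [-4.5, -4]
t = -4.25 gives p = 0.4375, positive; keep [-4.5, -4.25]
t = -4.375 gives p = 0.109375, positive; keep [-4.5, -4.375]
t = -4.4375 gives p = -0.0664, negative; keep [-4.4375, -4.375]
t = -4.40625 gives p = 0.0225, positive; keep [-4.4375, -4.40625]
t = -4.421875 gives p = -0.0217, negative; keep [-4.421875, -4.40625]
t = -4.4140625 gives p = 0.0004, positive; keep [-4.421875, -4.4140625]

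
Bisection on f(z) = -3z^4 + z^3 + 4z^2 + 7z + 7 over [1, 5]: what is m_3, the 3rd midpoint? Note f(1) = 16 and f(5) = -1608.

f(3) = -152 < 0, so the root lies in [1, 3]
f(2) = -3 < 0, so the root lies in [1, 2]
f(1.5) = 14.6875 > 0, so the root lies in [1.5, 2]

1.5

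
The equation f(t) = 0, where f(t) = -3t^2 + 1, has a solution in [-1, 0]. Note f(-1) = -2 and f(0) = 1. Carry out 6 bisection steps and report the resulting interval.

midpoint -0.5: f = 0.25 > 0 → [-1, -0.5]
midpoint -0.75: f = -0.6875 < 0 → [-0.75, -0.5]
midpoint -0.625: f = -0.171875 < 0 → [-0.625, -0.5]
midpoint -0.5625: f = 0.0508 > 0 → [-0.625, -0.5625]
midpoint -0.59375: f = -0.0576 < 0 → [-0.59375, -0.5625]
midpoint -0.578125: f = -0.0027 < 0 → [-0.578125, -0.5625]

[-0.578125, -0.5625]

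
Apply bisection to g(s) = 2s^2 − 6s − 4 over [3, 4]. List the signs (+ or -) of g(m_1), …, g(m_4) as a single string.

g(3.5) = -0.5 < 0, so the root lies in [3.5, 4]
g(3.75) = 1.625 > 0, so the root lies in [3.5, 3.75]
g(3.625) = 0.53125 > 0, so the root lies in [3.5, 3.625]
g(3.5625) = 0.0078 > 0, so the root lies in [3.5, 3.5625]

-+++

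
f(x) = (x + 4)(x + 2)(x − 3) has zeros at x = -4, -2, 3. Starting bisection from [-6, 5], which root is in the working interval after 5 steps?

3

midpoint -0.5: f = -18.375 < 0 → [-0.5, 5]
midpoint 2.25: f = -19.921875 < 0 → [2.25, 5]
midpoint 3.625: f = 26.806641 > 0 → [2.25, 3.625]
midpoint 2.9375: f = -2.1409 < 0 → [2.9375, 3.625]
midpoint 3.28125: f = 10.8152 > 0 → [2.9375, 3.28125]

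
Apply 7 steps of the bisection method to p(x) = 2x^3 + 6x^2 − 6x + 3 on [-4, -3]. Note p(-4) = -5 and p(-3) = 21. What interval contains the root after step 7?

midpoint -3.5: p = 11.75 > 0 → [-4, -3.5]
midpoint -3.75: p = 4.40625 > 0 → [-4, -3.75]
midpoint -3.875: p = -0.027344 < 0 → [-3.875, -3.75]
midpoint -3.8125: p = 2.2554 > 0 → [-3.875, -3.8125]
midpoint -3.84375: p = 1.1307 > 0 → [-3.875, -3.84375]
midpoint -3.859375: p = 0.5559 > 0 → [-3.875, -3.859375]
midpoint -3.8671875: p = 0.2653 > 0 → [-3.875, -3.8671875]

[-3.875, -3.8671875]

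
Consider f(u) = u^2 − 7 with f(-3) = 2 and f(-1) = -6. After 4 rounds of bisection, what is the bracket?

u = -2 gives f = -3, negative; keep [-3, -2]
u = -2.5 gives f = -0.75, negative; keep [-3, -2.5]
u = -2.75 gives f = 0.5625, positive; keep [-2.75, -2.5]
u = -2.625 gives f = -0.1094, negative; keep [-2.75, -2.625]

[-2.75, -2.625]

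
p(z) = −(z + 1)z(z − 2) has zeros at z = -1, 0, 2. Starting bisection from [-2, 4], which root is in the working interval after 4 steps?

p(1) = 2 > 0, so the root lies in [1, 4]
p(2.5) = -4.375 < 0, so the root lies in [1, 2.5]
p(1.75) = 1.203125 > 0, so the root lies in [1.75, 2.5]
p(2.125) = -0.8301 < 0, so the root lies in [1.75, 2.125]

2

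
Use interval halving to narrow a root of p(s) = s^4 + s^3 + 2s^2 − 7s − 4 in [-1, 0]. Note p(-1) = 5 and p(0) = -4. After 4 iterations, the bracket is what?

s = -0.5 gives p = -0.0625, negative; keep [-1, -0.5]
s = -0.75 gives p = 2.269531, positive; keep [-0.75, -0.5]
s = -0.625 gives p = 1.064697, positive; keep [-0.625, -0.5]
s = -0.5625 gives p = 0.4924, positive; keep [-0.5625, -0.5]

[-0.5625, -0.5]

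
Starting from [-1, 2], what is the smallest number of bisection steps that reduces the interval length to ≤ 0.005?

10

Width after n steps is 3/2^n. Need 2^n ≥ 3/0.005 = 600.
2^9 = 512 < 600 ≤ 2^10 = 1024, so n = 10.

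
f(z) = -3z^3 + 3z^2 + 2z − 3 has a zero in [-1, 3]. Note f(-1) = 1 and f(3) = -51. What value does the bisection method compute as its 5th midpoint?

m = 1, f(m) = -1 (−); new bracket [-1, 1]
m = 0, f(m) = -3 (−); new bracket [-1, 0]
m = -0.5, f(m) = -2.875 (−); new bracket [-1, -0.5]
m = -0.75, f(m) = -1.5469 (−); new bracket [-1, -0.75]
m = -0.875, f(m) = -0.4434 (−); new bracket [-1, -0.875]

-0.875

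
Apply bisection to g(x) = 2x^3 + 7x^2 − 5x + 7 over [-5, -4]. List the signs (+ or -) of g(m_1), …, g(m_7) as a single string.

-+---++

m = -4.5, g(m) = -11 (−); new bracket [-4.5, -4]
m = -4.25, g(m) = 1.15625 (+); new bracket [-4.5, -4.25]
m = -4.375, g(m) = -4.621094 (−); new bracket [-4.375, -4.25]
m = -4.3125, g(m) = -1.6587 (−); new bracket [-4.3125, -4.25]
m = -4.28125, g(m) = -0.233 (−); new bracket [-4.28125, -4.25]
m = -4.265625, g(m) = 0.4662 (+); new bracket [-4.28125, -4.265625]
m = -4.2734375, g(m) = 0.1177 (+); new bracket [-4.28125, -4.2734375]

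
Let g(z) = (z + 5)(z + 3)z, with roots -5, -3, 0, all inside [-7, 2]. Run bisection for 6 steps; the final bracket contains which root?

z = -2.5 gives g = -3.125, negative; keep [-2.5, 2]
z = -0.25 gives g = -3.265625, negative; keep [-0.25, 2]
z = 0.875 gives g = 19.919922, positive; keep [-0.25, 0.875]
z = 0.3125 gives g = 5.4993, positive; keep [-0.25, 0.3125]
z = 0.03125 gives g = 0.4766, positive; keep [-0.25, 0.03125]
z = -0.109375 gives g = -1.5462, negative; keep [-0.109375, 0.03125]

0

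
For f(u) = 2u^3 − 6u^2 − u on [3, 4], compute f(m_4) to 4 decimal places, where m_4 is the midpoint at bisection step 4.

0.6226

f(3.5) = 8.75 > 0, so the root lies in [3, 3.5]
f(3.25) = 2.03125 > 0, so the root lies in [3, 3.25]
f(3.125) = -0.683594 < 0, so the root lies in [3.125, 3.25]
f(3.1875) = 0.6226 > 0, so the root lies in [3.125, 3.1875]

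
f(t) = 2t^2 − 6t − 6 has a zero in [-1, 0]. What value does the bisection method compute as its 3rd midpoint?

midpoint -0.5: f = -2.5 < 0 → [-1, -0.5]
midpoint -0.75: f = -0.375 < 0 → [-1, -0.75]
midpoint -0.875: f = 0.78125 > 0 → [-0.875, -0.75]

-0.875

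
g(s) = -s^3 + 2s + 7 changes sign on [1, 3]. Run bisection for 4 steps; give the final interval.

[2.25, 2.375]

g(2) = 3 > 0, so the root lies in [2, 3]
g(2.5) = -3.625 < 0, so the root lies in [2, 2.5]
g(2.25) = 0.109375 > 0, so the root lies in [2.25, 2.5]
g(2.375) = -1.6465 < 0, so the root lies in [2.25, 2.375]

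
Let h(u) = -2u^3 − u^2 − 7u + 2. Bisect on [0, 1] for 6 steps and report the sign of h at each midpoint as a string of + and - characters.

u = 0.5 gives h = -2, negative; keep [0, 0.5]
u = 0.25 gives h = 0.15625, positive; keep [0.25, 0.5]
u = 0.375 gives h = -0.871094, negative; keep [0.25, 0.375]
u = 0.3125 gives h = -0.3462, negative; keep [0.25, 0.3125]
u = 0.28125 gives h = -0.0923, negative; keep [0.25, 0.28125]
u = 0.265625 gives h = 0.0326, positive; keep [0.265625, 0.28125]

-+---+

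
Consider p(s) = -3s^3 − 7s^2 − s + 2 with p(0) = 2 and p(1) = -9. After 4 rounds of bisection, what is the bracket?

s = 0.5 gives p = -0.625, negative; keep [0, 0.5]
s = 0.25 gives p = 1.265625, positive; keep [0.25, 0.5]
s = 0.375 gives p = 0.482422, positive; keep [0.375, 0.5]
s = 0.4375 gives p = -0.0286, negative; keep [0.375, 0.4375]

[0.375, 0.4375]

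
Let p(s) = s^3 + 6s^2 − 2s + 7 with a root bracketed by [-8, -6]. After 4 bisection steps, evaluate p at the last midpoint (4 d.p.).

midpoint -7: p = -28 < 0 → [-7, -6]
midpoint -6.5: p = -1.125 < 0 → [-6.5, -6]
midpoint -6.25: p = 9.734375 > 0 → [-6.5, -6.25]
midpoint -6.375: p = 4.5098 > 0 → [-6.5, -6.375]

4.5098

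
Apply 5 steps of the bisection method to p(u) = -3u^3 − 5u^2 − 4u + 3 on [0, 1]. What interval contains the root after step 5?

m = 0.5, p(m) = -0.625 (−); new bracket [0, 0.5]
m = 0.25, p(m) = 1.640625 (+); new bracket [0.25, 0.5]
m = 0.375, p(m) = 0.638672 (+); new bracket [0.375, 0.5]
m = 0.4375, p(m) = 0.0417 (+); new bracket [0.4375, 0.5]
m = 0.46875, p(m) = -0.2826 (−); new bracket [0.4375, 0.46875]

[0.4375, 0.46875]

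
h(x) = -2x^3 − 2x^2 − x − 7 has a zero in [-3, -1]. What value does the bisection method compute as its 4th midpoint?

x = -2 gives h = 3, positive; keep [-2, -1]
x = -1.5 gives h = -3.25, negative; keep [-2, -1.5]
x = -1.75 gives h = -0.65625, negative; keep [-2, -1.75]
x = -1.875 gives h = 1.0273, positive; keep [-1.875, -1.75]

-1.875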